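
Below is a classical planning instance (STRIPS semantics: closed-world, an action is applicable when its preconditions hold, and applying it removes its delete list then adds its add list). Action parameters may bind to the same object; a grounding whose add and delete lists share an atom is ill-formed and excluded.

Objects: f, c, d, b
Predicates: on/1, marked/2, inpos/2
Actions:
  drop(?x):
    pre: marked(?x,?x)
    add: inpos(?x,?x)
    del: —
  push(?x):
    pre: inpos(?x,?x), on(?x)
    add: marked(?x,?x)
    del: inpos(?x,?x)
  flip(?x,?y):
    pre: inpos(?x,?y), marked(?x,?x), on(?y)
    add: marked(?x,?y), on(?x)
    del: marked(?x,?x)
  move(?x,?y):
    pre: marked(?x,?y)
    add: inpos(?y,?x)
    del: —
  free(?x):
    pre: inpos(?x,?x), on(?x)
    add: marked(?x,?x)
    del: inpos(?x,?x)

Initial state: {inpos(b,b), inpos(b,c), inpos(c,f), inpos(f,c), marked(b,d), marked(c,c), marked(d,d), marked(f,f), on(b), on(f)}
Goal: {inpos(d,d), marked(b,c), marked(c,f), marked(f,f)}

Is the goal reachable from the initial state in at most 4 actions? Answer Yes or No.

Yes

1. drop(d)  →  {inpos(b,b), inpos(b,c), inpos(c,f), inpos(d,d), inpos(f,c), marked(b,d), marked(c,c), marked(d,d), marked(f,f), on(b), on(f)}
2. push(b)  →  {inpos(b,c), inpos(c,f), inpos(d,d), inpos(f,c), marked(b,b), marked(b,d), marked(c,c), marked(d,d), marked(f,f), on(b), on(f)}
3. flip(c,f)  →  {inpos(b,c), inpos(c,f), inpos(d,d), inpos(f,c), marked(b,b), marked(b,d), marked(c,f), marked(d,d), marked(f,f), on(b), on(c), on(f)}
4. flip(b,c)  →  {inpos(b,c), inpos(c,f), inpos(d,d), inpos(f,c), marked(b,c), marked(b,d), marked(c,f), marked(d,d), marked(f,f), on(b), on(c), on(f)}
optimal plan length = 4; 4 ≤ 4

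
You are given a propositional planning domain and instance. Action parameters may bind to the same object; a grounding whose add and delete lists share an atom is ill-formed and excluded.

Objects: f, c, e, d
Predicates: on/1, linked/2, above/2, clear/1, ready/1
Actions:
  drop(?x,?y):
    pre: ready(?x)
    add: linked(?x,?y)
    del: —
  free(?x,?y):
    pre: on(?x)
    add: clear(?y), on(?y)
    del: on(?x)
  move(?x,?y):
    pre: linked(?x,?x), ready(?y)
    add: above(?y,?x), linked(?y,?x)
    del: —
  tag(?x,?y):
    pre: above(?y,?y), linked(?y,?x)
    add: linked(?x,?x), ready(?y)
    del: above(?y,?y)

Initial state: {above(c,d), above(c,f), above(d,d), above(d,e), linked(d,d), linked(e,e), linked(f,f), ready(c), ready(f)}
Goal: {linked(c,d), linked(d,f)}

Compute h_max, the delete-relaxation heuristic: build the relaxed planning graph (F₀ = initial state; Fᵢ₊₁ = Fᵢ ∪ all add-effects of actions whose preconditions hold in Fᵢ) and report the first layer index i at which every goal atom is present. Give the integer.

2

F0 = init (9 atoms)
F1 = F0 ∪ {above(c,e), above(f,d), above(f,e), above(f,f), linked(c,c), linked(c,d), linked(c,e), linked(c,f), linked(f,c), linked(f,d), linked(f,e), ready(d)}  (21 atoms)
F2 = F1 ∪ {above(c,c), above(d,c), above(d,f), above(f,c), linked(d,c), linked(d,e), linked(d,f)}  (28 atoms)
goal ⊆ F2  ⇒  h_max = 2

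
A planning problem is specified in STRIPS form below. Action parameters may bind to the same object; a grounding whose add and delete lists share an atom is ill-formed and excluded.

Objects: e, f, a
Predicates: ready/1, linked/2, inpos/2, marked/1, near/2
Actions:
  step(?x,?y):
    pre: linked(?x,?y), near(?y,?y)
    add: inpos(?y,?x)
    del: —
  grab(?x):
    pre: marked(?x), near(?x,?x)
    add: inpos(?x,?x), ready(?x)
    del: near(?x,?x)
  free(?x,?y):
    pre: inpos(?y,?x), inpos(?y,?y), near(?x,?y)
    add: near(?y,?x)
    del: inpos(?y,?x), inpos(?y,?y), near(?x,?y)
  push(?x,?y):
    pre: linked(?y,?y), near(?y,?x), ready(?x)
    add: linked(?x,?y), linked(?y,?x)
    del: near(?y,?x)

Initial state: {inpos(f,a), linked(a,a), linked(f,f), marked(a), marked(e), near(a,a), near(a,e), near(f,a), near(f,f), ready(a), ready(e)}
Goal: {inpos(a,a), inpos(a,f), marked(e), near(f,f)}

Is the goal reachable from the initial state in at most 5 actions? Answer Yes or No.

1. step(a,a)  →  {inpos(a,a), inpos(f,a), linked(a,a), linked(f,f), marked(a), marked(e), near(a,a), near(a,e), near(f,a), near(f,f), ready(a), ready(e)}
2. push(a,f)  →  {inpos(a,a), inpos(f,a), linked(a,a), linked(a,f), linked(f,a), linked(f,f), marked(a), marked(e), near(a,a), near(a,e), near(f,f), ready(a), ready(e)}
3. step(f,a)  →  {inpos(a,a), inpos(a,f), inpos(f,a), linked(a,a), linked(a,f), linked(f,a), linked(f,f), marked(a), marked(e), near(a,a), near(a,e), near(f,f), ready(a), ready(e)}
optimal plan length = 3; 3 ≤ 5

Yes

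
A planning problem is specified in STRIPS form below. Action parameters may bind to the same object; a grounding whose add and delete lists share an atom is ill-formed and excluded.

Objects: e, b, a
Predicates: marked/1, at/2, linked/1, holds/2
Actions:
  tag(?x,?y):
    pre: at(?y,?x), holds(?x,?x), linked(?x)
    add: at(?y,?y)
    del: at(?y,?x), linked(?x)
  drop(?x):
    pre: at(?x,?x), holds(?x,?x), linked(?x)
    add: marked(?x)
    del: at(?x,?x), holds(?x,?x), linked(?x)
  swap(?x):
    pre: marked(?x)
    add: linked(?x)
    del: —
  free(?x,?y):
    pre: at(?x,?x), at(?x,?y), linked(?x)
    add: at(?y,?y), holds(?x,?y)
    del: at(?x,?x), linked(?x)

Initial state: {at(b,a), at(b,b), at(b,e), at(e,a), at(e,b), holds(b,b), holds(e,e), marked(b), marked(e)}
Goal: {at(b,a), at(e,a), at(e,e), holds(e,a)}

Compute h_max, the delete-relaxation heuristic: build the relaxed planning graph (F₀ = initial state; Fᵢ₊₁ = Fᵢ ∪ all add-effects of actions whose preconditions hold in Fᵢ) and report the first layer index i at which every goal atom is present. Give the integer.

3

F0 = init (9 atoms)
F1 = F0 ∪ {linked(b), linked(e)}  (11 atoms)
F2 = F1 ∪ {at(a,a), at(e,e), holds(b,a), holds(b,e)}  (15 atoms)
F3 = F2 ∪ {holds(e,a), holds(e,b)}  (17 atoms)
goal ⊆ F3  ⇒  h_max = 3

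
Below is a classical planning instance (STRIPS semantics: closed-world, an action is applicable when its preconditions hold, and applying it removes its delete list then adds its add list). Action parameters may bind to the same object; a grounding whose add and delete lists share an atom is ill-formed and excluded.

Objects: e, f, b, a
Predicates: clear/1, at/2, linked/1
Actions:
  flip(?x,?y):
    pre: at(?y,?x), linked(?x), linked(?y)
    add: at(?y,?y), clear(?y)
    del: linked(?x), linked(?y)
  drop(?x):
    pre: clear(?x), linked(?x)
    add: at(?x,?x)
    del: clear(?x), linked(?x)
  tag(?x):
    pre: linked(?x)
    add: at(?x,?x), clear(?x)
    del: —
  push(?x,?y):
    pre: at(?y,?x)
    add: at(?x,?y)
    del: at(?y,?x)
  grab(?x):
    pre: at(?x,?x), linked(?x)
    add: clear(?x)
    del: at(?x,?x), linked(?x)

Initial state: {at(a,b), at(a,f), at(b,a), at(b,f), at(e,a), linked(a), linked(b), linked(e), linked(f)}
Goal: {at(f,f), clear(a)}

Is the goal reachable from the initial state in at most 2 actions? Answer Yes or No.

1. flip(b,a)  →  {at(a,a), at(a,b), at(a,f), at(b,a), at(b,f), at(e,a), clear(a), linked(e), linked(f)}
2. tag(f)  →  {at(a,a), at(a,b), at(a,f), at(b,a), at(b,f), at(e,a), at(f,f), clear(a), clear(f), linked(e), linked(f)}
optimal plan length = 2; 2 ≤ 2

Yes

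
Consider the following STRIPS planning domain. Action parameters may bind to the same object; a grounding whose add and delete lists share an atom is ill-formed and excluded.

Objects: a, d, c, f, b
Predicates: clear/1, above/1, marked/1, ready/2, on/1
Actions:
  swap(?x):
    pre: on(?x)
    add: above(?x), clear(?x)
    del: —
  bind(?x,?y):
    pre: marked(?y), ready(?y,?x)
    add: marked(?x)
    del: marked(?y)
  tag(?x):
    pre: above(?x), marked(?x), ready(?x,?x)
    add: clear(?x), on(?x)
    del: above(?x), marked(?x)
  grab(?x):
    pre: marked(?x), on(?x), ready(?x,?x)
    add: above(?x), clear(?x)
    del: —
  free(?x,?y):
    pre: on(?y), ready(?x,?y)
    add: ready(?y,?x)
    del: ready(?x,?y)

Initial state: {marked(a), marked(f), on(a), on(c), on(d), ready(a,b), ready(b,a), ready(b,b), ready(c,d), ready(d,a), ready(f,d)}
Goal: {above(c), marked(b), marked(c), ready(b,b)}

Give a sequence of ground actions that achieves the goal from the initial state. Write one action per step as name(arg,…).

swap(c); bind(d,f); bind(b,a); free(c,d); bind(c,d)

1. swap(c)  →  {above(c), clear(c), marked(a), marked(f), on(a), on(c), on(d), ready(a,b), ready(b,a), ready(b,b), ready(c,d), ready(d,a), ready(f,d)}
2. bind(d,f)  →  {above(c), clear(c), marked(a), marked(d), on(a), on(c), on(d), ready(a,b), ready(b,a), ready(b,b), ready(c,d), ready(d,a), ready(f,d)}
3. bind(b,a)  →  {above(c), clear(c), marked(b), marked(d), on(a), on(c), on(d), ready(a,b), ready(b,a), ready(b,b), ready(c,d), ready(d,a), ready(f,d)}
4. free(c,d)  →  {above(c), clear(c), marked(b), marked(d), on(a), on(c), on(d), ready(a,b), ready(b,a), ready(b,b), ready(d,a), ready(d,c), ready(f,d)}
5. bind(c,d)  →  {above(c), clear(c), marked(b), marked(c), on(a), on(c), on(d), ready(a,b), ready(b,a), ready(b,b), ready(d,a), ready(d,c), ready(f,d)}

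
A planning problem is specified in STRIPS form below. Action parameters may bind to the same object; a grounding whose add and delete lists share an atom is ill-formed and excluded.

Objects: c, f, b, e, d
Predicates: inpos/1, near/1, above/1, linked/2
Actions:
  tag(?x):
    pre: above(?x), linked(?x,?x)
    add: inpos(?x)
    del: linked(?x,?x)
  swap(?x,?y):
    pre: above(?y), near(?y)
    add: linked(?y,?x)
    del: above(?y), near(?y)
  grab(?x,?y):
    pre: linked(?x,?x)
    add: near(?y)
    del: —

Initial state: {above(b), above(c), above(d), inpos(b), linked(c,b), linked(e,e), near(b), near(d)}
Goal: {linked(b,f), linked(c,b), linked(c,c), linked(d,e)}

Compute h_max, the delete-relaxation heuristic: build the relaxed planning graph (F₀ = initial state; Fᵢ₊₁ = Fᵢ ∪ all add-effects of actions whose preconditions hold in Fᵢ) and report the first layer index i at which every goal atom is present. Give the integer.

2

F0 = init (8 atoms)
F1 = F0 ∪ {linked(b,b), linked(b,c), linked(b,d), linked(b,e), linked(b,f), linked(d,b), linked(d,c), linked(d,d), linked(d,e), linked(d,f), near(c), near(e), near(f)}  (21 atoms)
F2 = F1 ∪ {inpos(d), linked(c,c), linked(c,d), linked(c,e), linked(c,f)}  (26 atoms)
goal ⊆ F2  ⇒  h_max = 2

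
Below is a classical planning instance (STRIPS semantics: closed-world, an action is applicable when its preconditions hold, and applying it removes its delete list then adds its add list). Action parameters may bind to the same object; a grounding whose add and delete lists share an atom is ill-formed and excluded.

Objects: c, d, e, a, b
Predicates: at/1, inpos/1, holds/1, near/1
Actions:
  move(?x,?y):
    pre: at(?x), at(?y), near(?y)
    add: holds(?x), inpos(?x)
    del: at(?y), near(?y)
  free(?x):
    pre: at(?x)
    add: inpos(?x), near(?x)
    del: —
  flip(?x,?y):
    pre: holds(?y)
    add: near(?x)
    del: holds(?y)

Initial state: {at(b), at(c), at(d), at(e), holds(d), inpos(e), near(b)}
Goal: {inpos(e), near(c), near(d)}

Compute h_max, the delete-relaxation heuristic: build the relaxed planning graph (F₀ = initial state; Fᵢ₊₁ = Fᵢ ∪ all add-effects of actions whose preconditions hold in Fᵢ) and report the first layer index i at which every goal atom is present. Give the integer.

1

F0 = init (7 atoms)
F1 = F0 ∪ {holds(b), holds(c), holds(e), inpos(b), inpos(c), inpos(d), near(a), near(c), near(d), near(e)}  (17 atoms)
goal ⊆ F1  ⇒  h_max = 1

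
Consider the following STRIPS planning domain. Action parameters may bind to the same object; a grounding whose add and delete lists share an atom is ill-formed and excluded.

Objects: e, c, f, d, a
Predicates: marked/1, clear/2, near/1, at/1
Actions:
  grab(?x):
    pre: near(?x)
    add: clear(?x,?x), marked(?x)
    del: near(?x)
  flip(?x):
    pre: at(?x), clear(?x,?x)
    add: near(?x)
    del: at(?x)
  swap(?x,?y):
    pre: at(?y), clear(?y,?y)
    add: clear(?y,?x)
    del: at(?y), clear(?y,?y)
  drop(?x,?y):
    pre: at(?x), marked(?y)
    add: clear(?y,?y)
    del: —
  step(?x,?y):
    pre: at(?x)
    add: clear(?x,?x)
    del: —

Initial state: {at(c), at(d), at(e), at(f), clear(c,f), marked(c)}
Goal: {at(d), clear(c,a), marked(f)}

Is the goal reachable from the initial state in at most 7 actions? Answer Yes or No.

Yes

1. drop(e,c)  →  {at(c), at(d), at(e), at(f), clear(c,c), clear(c,f), marked(c)}
2. swap(a,c)  →  {at(d), at(e), at(f), clear(c,a), clear(c,f), marked(c)}
3. step(f,e)  →  {at(d), at(e), at(f), clear(c,a), clear(c,f), clear(f,f), marked(c)}
4. flip(f)  →  {at(d), at(e), clear(c,a), clear(c,f), clear(f,f), marked(c), near(f)}
5. grab(f)  →  {at(d), at(e), clear(c,a), clear(c,f), clear(f,f), marked(c), marked(f)}
optimal plan length = 5; 5 ≤ 7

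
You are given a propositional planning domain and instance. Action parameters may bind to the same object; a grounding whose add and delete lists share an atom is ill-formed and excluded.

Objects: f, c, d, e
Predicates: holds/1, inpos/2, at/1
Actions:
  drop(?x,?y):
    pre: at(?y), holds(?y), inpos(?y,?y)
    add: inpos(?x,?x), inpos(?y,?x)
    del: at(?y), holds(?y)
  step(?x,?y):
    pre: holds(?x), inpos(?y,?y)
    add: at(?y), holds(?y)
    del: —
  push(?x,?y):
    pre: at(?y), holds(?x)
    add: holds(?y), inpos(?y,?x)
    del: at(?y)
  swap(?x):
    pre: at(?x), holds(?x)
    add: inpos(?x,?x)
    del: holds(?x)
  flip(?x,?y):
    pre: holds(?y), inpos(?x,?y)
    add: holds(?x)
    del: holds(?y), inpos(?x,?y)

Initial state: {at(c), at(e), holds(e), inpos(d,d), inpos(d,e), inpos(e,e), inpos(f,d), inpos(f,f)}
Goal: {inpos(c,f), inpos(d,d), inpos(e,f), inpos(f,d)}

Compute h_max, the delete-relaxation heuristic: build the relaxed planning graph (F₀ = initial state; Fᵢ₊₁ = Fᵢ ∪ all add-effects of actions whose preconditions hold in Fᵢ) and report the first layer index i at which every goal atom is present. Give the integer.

2

F0 = init (8 atoms)
F1 = F0 ∪ {at(d), at(f), holds(c), holds(d), holds(f), inpos(c,c), inpos(c,e), inpos(e,c), inpos(e,d), inpos(e,f)}  (18 atoms)
F2 = F1 ∪ {inpos(c,d), inpos(c,f), inpos(d,c), inpos(d,f), inpos(f,c), inpos(f,e)}  (24 atoms)
goal ⊆ F2  ⇒  h_max = 2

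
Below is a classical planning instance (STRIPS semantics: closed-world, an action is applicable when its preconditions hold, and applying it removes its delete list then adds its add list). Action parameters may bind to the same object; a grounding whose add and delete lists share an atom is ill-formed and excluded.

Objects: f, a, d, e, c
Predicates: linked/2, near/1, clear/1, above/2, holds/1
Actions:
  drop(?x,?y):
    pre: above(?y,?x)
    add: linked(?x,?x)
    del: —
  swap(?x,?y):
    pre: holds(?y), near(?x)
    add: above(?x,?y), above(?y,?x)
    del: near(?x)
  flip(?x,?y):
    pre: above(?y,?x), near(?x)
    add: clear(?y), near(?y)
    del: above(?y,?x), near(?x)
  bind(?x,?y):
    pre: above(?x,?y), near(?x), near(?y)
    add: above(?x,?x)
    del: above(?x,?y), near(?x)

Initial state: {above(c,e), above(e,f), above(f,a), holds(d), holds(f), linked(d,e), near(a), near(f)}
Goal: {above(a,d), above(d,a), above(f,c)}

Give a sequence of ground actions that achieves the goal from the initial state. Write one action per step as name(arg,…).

swap(a,d); flip(f,e); flip(e,c); swap(c,f)

1. swap(a,d)  →  {above(a,d), above(c,e), above(d,a), above(e,f), above(f,a), holds(d), holds(f), linked(d,e), near(f)}
2. flip(f,e)  →  {above(a,d), above(c,e), above(d,a), above(f,a), clear(e), holds(d), holds(f), linked(d,e), near(e)}
3. flip(e,c)  →  {above(a,d), above(d,a), above(f,a), clear(c), clear(e), holds(d), holds(f), linked(d,e), near(c)}
4. swap(c,f)  →  {above(a,d), above(c,f), above(d,a), above(f,a), above(f,c), clear(c), clear(e), holds(d), holds(f), linked(d,e)}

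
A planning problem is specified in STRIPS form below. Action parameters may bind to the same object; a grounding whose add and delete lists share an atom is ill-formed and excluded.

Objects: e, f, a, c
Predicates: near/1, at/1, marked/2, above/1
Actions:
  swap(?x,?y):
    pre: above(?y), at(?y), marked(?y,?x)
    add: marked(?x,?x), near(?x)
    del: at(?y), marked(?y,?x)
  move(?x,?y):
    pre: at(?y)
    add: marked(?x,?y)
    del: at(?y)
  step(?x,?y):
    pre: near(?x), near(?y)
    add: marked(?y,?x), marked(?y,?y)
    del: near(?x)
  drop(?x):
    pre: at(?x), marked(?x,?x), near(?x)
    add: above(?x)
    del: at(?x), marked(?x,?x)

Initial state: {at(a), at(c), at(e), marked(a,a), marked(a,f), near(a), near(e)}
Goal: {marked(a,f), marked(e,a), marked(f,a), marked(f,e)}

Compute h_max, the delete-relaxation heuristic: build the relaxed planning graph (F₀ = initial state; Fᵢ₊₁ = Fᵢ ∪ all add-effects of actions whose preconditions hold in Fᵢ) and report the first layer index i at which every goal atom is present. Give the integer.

F0 = init (7 atoms)
F1 = F0 ∪ {above(a), marked(a,c), marked(a,e), marked(c,a), marked(c,c), marked(c,e), marked(e,a), marked(e,c), marked(e,e), marked(f,a), marked(f,c), marked(f,e)}  (19 atoms)
goal ⊆ F1  ⇒  h_max = 1

1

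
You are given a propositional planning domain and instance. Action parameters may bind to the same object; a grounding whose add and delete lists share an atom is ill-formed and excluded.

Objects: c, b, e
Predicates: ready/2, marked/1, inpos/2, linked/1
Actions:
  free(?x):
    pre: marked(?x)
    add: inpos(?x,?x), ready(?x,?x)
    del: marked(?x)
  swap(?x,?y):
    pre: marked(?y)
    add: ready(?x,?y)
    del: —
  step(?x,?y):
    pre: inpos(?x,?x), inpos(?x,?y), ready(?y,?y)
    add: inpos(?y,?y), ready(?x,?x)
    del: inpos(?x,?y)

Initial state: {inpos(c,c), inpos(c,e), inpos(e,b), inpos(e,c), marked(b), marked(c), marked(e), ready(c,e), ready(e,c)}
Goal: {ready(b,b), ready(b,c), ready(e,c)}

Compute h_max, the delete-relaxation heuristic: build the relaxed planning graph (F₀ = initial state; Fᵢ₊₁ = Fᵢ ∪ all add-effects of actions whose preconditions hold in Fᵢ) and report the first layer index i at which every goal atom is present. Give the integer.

F0 = init (9 atoms)
F1 = F0 ∪ {inpos(b,b), inpos(e,e), ready(b,b), ready(b,c), ready(b,e), ready(c,b), ready(c,c), ready(e,b), ready(e,e)}  (18 atoms)
goal ⊆ F1  ⇒  h_max = 1

1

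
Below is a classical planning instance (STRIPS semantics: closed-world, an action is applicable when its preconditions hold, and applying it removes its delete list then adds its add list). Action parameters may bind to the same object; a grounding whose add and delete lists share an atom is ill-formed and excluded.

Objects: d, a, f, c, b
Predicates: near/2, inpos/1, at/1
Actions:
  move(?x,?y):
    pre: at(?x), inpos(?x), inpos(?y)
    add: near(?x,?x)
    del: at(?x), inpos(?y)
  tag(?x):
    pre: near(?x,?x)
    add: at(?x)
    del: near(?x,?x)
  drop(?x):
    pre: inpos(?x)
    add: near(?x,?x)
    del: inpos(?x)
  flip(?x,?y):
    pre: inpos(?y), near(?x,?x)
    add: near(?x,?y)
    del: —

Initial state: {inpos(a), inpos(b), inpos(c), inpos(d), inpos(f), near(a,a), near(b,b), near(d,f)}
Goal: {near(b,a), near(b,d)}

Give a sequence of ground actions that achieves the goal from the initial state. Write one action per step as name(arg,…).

flip(b,d); flip(b,a)

1. flip(b,d)  →  {inpos(a), inpos(b), inpos(c), inpos(d), inpos(f), near(a,a), near(b,b), near(b,d), near(d,f)}
2. flip(b,a)  →  {inpos(a), inpos(b), inpos(c), inpos(d), inpos(f), near(a,a), near(b,a), near(b,b), near(b,d), near(d,f)}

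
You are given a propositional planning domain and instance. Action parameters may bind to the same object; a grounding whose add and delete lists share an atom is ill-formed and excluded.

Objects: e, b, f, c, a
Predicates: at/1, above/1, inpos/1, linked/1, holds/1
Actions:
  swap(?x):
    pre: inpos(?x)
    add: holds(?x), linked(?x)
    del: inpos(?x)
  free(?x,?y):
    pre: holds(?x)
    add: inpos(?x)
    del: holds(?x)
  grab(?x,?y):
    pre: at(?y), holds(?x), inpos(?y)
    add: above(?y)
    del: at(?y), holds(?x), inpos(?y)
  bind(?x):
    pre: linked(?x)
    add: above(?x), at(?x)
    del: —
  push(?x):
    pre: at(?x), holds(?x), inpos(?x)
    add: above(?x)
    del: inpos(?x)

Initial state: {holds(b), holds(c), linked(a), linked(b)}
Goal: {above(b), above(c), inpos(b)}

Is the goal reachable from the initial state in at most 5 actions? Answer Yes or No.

Yes

1. free(b,e)  →  {holds(c), inpos(b), linked(a), linked(b)}
2. free(c,e)  →  {inpos(b), inpos(c), linked(a), linked(b)}
3. swap(c)  →  {holds(c), inpos(b), linked(a), linked(b), linked(c)}
4. bind(b)  →  {above(b), at(b), holds(c), inpos(b), linked(a), linked(b), linked(c)}
5. bind(c)  →  {above(b), above(c), at(b), at(c), holds(c), inpos(b), linked(a), linked(b), linked(c)}
optimal plan length = 5; 5 ≤ 5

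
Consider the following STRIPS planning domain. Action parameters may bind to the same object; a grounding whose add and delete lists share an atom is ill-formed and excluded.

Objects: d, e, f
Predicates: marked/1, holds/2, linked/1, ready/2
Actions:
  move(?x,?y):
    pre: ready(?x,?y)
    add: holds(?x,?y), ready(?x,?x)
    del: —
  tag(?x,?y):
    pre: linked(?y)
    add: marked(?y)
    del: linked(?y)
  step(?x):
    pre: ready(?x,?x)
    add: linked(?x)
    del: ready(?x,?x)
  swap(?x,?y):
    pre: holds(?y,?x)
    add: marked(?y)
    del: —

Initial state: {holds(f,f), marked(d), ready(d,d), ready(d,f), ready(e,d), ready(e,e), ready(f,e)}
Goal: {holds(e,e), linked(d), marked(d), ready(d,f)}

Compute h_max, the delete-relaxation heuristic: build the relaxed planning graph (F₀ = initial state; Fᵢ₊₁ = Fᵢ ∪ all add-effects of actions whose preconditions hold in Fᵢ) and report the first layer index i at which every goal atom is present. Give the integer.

1

F0 = init (7 atoms)
F1 = F0 ∪ {holds(d,d), holds(d,f), holds(e,d), holds(e,e), holds(f,e), linked(d), linked(e), marked(f), ready(f,f)}  (16 atoms)
goal ⊆ F1  ⇒  h_max = 1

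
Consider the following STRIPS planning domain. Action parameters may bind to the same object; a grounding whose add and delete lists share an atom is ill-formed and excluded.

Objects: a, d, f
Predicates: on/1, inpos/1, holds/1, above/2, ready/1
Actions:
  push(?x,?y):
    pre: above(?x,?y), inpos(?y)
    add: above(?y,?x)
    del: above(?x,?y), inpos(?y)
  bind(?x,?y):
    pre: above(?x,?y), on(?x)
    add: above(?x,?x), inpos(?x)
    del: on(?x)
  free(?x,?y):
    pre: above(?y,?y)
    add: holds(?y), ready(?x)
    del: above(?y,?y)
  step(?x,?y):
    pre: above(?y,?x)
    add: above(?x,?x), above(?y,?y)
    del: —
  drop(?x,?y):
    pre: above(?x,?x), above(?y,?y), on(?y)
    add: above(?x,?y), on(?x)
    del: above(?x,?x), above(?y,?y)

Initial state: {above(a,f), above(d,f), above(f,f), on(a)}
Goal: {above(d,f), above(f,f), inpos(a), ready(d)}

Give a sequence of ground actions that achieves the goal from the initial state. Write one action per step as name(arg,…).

bind(a,f); free(d,a)

1. bind(a,f)  →  {above(a,a), above(a,f), above(d,f), above(f,f), inpos(a)}
2. free(d,a)  →  {above(a,f), above(d,f), above(f,f), holds(a), inpos(a), ready(d)}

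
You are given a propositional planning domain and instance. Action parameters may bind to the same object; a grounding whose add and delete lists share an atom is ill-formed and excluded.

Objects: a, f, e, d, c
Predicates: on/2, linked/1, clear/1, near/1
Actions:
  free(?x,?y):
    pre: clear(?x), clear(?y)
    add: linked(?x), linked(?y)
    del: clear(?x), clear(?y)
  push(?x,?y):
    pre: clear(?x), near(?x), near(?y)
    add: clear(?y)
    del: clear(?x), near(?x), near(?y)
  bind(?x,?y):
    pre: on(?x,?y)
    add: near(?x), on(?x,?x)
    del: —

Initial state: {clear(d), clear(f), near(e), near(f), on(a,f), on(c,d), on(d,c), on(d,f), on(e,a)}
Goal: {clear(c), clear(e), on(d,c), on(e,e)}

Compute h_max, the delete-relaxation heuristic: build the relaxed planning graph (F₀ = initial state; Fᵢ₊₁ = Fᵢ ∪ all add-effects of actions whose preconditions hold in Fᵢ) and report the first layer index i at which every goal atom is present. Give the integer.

F0 = init (9 atoms)
F1 = F0 ∪ {clear(e), linked(d), linked(f), near(a), near(c), near(d), on(a,a), on(c,c), on(d,d), on(e,e)}  (19 atoms)
F2 = F1 ∪ {clear(a), clear(c), linked(e)}  (22 atoms)
goal ⊆ F2  ⇒  h_max = 2

2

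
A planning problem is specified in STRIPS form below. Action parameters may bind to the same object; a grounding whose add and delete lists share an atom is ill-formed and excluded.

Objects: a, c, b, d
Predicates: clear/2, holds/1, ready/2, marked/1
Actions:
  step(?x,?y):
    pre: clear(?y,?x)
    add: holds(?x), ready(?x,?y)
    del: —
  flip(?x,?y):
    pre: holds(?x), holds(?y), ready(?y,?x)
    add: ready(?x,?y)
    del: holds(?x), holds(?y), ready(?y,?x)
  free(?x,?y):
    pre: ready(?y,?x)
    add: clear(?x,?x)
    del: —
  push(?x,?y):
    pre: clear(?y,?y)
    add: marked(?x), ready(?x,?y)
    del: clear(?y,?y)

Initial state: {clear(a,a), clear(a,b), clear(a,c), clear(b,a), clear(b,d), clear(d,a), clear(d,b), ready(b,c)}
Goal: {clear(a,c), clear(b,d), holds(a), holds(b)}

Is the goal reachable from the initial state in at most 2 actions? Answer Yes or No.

1. step(a,a)  →  {clear(a,a), clear(a,b), clear(a,c), clear(b,a), clear(b,d), clear(d,a), clear(d,b), holds(a), ready(a,a), ready(b,c)}
2. step(b,a)  →  {clear(a,a), clear(a,b), clear(a,c), clear(b,a), clear(b,d), clear(d,a), clear(d,b), holds(a), holds(b), ready(a,a), ready(b,a), ready(b,c)}
optimal plan length = 2; 2 ≤ 2

Yes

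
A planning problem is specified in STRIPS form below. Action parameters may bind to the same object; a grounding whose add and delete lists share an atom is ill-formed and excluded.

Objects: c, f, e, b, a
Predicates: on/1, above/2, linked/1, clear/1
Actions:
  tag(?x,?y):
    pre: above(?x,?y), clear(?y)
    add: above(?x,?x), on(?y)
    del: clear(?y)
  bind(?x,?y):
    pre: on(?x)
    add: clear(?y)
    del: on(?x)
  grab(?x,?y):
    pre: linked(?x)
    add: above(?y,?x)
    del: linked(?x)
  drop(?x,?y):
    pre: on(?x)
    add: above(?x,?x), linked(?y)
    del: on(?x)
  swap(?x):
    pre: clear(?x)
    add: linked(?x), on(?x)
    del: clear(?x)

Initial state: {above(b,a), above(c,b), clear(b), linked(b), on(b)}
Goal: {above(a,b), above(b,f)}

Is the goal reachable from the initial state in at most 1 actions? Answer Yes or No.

1. grab(b,a)  →  {above(a,b), above(b,a), above(c,b), clear(b), on(b)}
2. drop(b,f)  →  {above(a,b), above(b,a), above(b,b), above(c,b), clear(b), linked(f)}
3. grab(f,b)  →  {above(a,b), above(b,a), above(b,b), above(b,f), above(c,b), clear(b)}
optimal plan length = 3; 3 > 1

No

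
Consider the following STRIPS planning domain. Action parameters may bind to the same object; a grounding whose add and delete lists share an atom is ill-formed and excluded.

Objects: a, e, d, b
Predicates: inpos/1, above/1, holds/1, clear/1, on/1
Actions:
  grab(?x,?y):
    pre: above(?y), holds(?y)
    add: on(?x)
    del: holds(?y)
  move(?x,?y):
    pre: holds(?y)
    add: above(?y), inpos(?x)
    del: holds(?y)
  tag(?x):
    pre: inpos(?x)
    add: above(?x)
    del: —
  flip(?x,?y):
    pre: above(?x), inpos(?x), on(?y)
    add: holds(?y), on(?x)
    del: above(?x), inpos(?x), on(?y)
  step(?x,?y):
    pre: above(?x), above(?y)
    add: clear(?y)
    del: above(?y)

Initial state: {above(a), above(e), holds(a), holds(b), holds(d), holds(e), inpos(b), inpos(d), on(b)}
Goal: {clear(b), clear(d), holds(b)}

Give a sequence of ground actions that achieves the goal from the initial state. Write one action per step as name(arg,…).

move(a,d); tag(b); step(a,d); step(a,b)

1. move(a,d)  →  {above(a), above(d), above(e), holds(a), holds(b), holds(e), inpos(a), inpos(b), inpos(d), on(b)}
2. tag(b)  →  {above(a), above(b), above(d), above(e), holds(a), holds(b), holds(e), inpos(a), inpos(b), inpos(d), on(b)}
3. step(a,d)  →  {above(a), above(b), above(e), clear(d), holds(a), holds(b), holds(e), inpos(a), inpos(b), inpos(d), on(b)}
4. step(a,b)  →  {above(a), above(e), clear(b), clear(d), holds(a), holds(b), holds(e), inpos(a), inpos(b), inpos(d), on(b)}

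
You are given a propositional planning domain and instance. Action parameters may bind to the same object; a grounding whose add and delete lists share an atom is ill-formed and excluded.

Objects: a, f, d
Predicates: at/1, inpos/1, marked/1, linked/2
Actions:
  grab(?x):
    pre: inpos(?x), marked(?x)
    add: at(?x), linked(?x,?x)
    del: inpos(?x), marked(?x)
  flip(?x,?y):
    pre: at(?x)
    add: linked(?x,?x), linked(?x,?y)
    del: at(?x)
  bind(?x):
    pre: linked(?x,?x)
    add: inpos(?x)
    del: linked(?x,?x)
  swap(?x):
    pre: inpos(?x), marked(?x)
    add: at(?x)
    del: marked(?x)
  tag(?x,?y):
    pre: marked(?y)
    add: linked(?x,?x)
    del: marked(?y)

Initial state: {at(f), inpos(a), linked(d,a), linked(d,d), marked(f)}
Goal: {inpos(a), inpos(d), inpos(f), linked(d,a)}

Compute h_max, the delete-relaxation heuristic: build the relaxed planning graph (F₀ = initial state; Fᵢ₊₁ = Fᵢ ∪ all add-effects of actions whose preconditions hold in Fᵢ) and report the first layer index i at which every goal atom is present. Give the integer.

2

F0 = init (5 atoms)
F1 = F0 ∪ {inpos(d), linked(a,a), linked(f,a), linked(f,d), linked(f,f)}  (10 atoms)
F2 = F1 ∪ {inpos(f)}  (11 atoms)
goal ⊆ F2  ⇒  h_max = 2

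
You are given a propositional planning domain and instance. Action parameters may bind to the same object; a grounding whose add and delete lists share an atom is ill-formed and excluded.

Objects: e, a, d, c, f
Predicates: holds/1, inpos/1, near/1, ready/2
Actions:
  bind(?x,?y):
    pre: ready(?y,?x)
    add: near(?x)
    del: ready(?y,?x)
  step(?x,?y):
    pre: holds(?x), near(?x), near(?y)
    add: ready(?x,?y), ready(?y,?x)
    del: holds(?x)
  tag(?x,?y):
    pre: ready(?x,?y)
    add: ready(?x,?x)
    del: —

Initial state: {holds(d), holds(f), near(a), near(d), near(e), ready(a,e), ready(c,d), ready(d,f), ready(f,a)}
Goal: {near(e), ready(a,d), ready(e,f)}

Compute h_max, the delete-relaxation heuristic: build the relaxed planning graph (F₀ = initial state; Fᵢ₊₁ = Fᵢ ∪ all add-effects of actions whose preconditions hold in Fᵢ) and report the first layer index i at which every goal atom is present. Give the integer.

F0 = init (9 atoms)
F1 = F0 ∪ {near(f), ready(a,a), ready(a,d), ready(c,c), ready(d,a), ready(d,d), ready(d,e), ready(e,d), ready(f,f)}  (18 atoms)
F2 = F1 ∪ {near(c), ready(a,f), ready(e,e), ready(e,f), ready(f,d), ready(f,e)}  (24 atoms)
goal ⊆ F2  ⇒  h_max = 2

2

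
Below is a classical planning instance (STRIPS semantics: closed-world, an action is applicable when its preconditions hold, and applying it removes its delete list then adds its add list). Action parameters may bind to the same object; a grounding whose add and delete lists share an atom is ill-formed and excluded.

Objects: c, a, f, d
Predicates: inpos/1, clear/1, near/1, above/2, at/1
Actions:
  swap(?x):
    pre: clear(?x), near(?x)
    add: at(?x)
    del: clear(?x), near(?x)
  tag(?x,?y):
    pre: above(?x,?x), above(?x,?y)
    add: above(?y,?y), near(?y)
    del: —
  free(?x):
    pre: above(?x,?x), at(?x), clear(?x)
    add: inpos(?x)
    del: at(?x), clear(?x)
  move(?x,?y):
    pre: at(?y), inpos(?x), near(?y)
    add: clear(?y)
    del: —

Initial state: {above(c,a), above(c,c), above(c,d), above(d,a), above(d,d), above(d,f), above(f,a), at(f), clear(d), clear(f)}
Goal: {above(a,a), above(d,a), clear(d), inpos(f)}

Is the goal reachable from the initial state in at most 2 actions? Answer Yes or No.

1. tag(c,a)  →  {above(a,a), above(c,a), above(c,c), above(c,d), above(d,a), above(d,d), above(d,f), above(f,a), at(f), clear(d), clear(f), near(a)}
2. tag(d,f)  →  {above(a,a), above(c,a), above(c,c), above(c,d), above(d,a), above(d,d), above(d,f), above(f,a), above(f,f), at(f), clear(d), clear(f), near(a), near(f)}
3. free(f)  →  {above(a,a), above(c,a), above(c,c), above(c,d), above(d,a), above(d,d), above(d,f), above(f,a), above(f,f), clear(d), inpos(f), near(a), near(f)}
optimal plan length = 3; 3 > 2

No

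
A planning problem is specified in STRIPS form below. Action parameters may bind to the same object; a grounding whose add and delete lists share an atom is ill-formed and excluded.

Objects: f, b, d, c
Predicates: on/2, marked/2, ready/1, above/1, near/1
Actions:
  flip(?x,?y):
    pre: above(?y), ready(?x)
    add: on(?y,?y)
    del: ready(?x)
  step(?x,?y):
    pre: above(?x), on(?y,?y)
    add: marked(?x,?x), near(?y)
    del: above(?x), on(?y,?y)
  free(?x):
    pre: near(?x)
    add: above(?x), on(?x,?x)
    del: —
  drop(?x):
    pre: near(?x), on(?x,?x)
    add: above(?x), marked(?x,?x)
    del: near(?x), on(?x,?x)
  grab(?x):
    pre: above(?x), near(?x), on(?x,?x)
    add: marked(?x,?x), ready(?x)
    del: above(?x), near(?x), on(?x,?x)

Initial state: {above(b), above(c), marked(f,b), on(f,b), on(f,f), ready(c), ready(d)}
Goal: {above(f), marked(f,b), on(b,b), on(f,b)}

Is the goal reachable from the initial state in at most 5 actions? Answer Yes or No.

1. flip(d,b)  →  {above(b), above(c), marked(f,b), on(b,b), on(f,b), on(f,f), ready(c)}
2. step(b,f)  →  {above(c), marked(b,b), marked(f,b), near(f), on(b,b), on(f,b), ready(c)}
3. free(f)  →  {above(c), above(f), marked(b,b), marked(f,b), near(f), on(b,b), on(f,b), on(f,f), ready(c)}
optimal plan length = 3; 3 ≤ 5

Yes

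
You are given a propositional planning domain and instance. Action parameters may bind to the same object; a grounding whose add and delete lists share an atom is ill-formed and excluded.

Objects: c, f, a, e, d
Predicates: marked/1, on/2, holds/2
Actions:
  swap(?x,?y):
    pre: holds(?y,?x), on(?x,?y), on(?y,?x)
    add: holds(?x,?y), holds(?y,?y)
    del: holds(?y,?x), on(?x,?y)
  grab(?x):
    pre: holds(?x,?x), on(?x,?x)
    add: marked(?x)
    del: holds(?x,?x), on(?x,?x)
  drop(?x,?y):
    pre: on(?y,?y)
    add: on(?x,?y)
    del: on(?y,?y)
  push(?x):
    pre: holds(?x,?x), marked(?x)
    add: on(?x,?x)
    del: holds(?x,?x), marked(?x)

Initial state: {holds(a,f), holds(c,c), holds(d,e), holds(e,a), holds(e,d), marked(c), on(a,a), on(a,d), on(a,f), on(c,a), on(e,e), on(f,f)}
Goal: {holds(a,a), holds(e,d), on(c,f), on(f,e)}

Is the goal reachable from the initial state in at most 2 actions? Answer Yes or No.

No

1. drop(c,f)  →  {holds(a,f), holds(c,c), holds(d,e), holds(e,a), holds(e,d), marked(c), on(a,a), on(a,d), on(a,f), on(c,a), on(c,f), on(e,e)}
2. drop(f,a)  →  {holds(a,f), holds(c,c), holds(d,e), holds(e,a), holds(e,d), marked(c), on(a,d), on(a,f), on(c,a), on(c,f), on(e,e), on(f,a)}
3. swap(f,a)  →  {holds(a,a), holds(c,c), holds(d,e), holds(e,a), holds(e,d), holds(f,a), marked(c), on(a,d), on(a,f), on(c,a), on(c,f), on(e,e)}
4. drop(f,e)  →  {holds(a,a), holds(c,c), holds(d,e), holds(e,a), holds(e,d), holds(f,a), marked(c), on(a,d), on(a,f), on(c,a), on(c,f), on(f,e)}
optimal plan length = 4; 4 > 2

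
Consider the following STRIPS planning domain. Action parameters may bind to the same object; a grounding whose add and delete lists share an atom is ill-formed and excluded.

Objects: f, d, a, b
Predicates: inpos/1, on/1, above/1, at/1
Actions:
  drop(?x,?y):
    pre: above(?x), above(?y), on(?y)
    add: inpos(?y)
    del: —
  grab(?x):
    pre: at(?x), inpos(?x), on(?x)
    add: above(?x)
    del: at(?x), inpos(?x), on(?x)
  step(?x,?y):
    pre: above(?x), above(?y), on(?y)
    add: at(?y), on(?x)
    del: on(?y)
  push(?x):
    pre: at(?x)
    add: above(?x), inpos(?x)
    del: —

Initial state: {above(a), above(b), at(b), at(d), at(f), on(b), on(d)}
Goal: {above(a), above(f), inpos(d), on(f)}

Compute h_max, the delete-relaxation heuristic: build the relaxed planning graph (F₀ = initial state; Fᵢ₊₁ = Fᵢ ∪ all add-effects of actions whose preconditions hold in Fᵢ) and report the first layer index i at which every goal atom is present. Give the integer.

F0 = init (7 atoms)
F1 = F0 ∪ {above(d), above(f), inpos(b), inpos(d), inpos(f), on(a)}  (13 atoms)
F2 = F1 ∪ {at(a), inpos(a), on(f)}  (16 atoms)
goal ⊆ F2  ⇒  h_max = 2

2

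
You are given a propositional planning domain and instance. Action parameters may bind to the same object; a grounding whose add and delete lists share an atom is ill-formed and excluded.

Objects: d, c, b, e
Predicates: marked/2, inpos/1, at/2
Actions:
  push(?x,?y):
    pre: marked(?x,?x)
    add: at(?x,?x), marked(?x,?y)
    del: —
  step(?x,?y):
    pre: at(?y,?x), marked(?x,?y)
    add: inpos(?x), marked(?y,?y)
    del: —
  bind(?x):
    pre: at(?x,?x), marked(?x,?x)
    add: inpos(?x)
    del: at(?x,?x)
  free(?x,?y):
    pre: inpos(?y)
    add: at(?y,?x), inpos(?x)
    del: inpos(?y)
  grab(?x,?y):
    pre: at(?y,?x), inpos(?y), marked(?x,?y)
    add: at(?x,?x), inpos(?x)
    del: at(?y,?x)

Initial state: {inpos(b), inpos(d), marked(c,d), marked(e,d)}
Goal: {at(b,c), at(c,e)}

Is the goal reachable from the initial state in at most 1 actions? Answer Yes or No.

1. free(c,b)  →  {at(b,c), inpos(c), inpos(d), marked(c,d), marked(e,d)}
2. free(e,c)  →  {at(b,c), at(c,e), inpos(d), inpos(e), marked(c,d), marked(e,d)}
optimal plan length = 2; 2 > 1

No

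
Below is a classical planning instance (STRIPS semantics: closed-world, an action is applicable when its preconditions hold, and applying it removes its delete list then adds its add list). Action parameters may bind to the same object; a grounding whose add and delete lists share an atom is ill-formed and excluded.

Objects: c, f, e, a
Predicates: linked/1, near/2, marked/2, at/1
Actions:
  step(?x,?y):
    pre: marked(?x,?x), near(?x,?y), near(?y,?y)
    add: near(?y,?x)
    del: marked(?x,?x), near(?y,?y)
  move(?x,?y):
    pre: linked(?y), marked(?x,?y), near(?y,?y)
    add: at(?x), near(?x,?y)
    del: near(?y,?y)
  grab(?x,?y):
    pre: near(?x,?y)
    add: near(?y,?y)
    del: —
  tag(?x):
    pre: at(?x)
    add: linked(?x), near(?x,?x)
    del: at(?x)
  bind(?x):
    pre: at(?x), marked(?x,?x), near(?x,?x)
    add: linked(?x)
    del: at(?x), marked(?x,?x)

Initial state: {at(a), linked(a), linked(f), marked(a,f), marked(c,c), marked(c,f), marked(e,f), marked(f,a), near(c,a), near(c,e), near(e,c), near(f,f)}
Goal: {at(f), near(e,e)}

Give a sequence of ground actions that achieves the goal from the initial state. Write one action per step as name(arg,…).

grab(c,e); grab(c,a); move(f,a)

1. grab(c,e)  →  {at(a), linked(a), linked(f), marked(a,f), marked(c,c), marked(c,f), marked(e,f), marked(f,a), near(c,a), near(c,e), near(e,c), near(e,e), near(f,f)}
2. grab(c,a)  →  {at(a), linked(a), linked(f), marked(a,f), marked(c,c), marked(c,f), marked(e,f), marked(f,a), near(a,a), near(c,a), near(c,e), near(e,c), near(e,e), near(f,f)}
3. move(f,a)  →  {at(a), at(f), linked(a), linked(f), marked(a,f), marked(c,c), marked(c,f), marked(e,f), marked(f,a), near(c,a), near(c,e), near(e,c), near(e,e), near(f,a), near(f,f)}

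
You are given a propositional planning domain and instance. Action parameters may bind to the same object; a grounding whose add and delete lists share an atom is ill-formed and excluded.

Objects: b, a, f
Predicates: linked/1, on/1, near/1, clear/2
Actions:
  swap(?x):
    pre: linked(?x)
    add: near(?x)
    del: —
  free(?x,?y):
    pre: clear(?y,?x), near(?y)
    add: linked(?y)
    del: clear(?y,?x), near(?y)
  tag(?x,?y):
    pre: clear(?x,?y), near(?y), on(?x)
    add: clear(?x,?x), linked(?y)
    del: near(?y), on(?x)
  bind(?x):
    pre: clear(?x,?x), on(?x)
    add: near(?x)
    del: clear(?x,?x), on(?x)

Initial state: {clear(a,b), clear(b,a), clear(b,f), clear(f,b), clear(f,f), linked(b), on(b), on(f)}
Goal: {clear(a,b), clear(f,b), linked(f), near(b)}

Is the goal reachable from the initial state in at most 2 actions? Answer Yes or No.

1. swap(b)  →  {clear(a,b), clear(b,a), clear(b,f), clear(f,b), clear(f,f), linked(b), near(b), on(b), on(f)}
2. bind(f)  →  {clear(a,b), clear(b,a), clear(b,f), clear(f,b), linked(b), near(b), near(f), on(b)}
3. tag(b,f)  →  {clear(a,b), clear(b,a), clear(b,b), clear(b,f), clear(f,b), linked(b), linked(f), near(b)}
optimal plan length = 3; 3 > 2

No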